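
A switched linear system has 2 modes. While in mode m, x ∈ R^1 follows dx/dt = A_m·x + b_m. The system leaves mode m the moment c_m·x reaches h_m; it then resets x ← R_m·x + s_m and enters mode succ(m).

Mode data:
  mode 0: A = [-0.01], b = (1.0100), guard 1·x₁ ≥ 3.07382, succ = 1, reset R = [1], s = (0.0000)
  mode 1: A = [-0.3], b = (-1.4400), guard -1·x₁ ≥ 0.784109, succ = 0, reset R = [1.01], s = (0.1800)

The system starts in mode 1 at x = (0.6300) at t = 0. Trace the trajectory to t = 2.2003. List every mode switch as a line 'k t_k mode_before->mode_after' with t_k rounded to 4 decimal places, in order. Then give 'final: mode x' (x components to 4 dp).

1 1.0056 1->0
final: 0 0.5948

Mode 1: guard c·x = 0.7841 hit at Δt = 1.0056 (t = 1.0056), x⁻ = (-0.7841) → reset → x⁺ = (-0.6120), jump to mode 0
Mode 0: flow for 1.1947 to horizon, guard not reached → x = (0.5948)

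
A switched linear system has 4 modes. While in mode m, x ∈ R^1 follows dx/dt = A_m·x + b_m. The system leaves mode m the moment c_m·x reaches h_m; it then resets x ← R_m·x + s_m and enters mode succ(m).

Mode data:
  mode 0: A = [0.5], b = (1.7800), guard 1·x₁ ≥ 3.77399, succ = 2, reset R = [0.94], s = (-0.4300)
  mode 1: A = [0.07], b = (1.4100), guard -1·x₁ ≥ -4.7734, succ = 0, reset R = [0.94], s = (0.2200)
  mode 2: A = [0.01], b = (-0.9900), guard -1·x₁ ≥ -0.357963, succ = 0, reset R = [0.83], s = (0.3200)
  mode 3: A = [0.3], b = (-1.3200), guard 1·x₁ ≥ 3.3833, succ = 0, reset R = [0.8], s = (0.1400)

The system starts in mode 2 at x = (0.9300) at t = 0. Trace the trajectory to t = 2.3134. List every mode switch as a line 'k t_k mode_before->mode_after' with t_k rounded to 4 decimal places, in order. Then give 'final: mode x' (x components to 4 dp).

1 0.5816 2->0
2 1.7074 0->2
final: 2 2.5347

Mode 2: guard c·x = -0.3580 hit at Δt = 0.5816 (t = 0.5816), x⁻ = (0.3580) → reset → x⁺ = (0.6171), jump to mode 0
Mode 0: guard c·x = 3.7740 hit at Δt = 1.1258 (t = 1.7074), x⁻ = (3.7740) → reset → x⁺ = (3.1176), jump to mode 2
Mode 2: flow for 0.6060 to horizon, guard not reached → x = (2.5347)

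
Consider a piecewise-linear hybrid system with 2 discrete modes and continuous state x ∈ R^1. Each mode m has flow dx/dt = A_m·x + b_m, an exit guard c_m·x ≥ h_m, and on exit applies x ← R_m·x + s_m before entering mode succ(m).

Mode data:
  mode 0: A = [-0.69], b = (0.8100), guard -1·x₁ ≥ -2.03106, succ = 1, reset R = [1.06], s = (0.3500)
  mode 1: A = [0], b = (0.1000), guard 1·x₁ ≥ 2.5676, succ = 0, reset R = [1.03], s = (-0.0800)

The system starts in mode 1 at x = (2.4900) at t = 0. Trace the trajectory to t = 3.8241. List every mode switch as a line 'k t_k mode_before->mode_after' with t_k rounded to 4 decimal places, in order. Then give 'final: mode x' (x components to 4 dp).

1 0.7760 1->0
2 1.4774 0->1
3 2.1242 1->0
4 2.8256 0->1
5 3.4723 1->0
final: 0 2.2649

Mode 1: guard c·x = 2.5676 hit at Δt = 0.7760 (t = 0.7760), x⁻ = (2.5676) → reset → x⁺ = (2.5646), jump to mode 0
Mode 0: guard c·x = -2.0311 hit at Δt = 0.7014 (t = 1.4774), x⁻ = (2.0311) → reset → x⁺ = (2.5029), jump to mode 1
Mode 1: guard c·x = 2.5676 hit at Δt = 0.6468 (t = 2.1242), x⁻ = (2.5676) → reset → x⁺ = (2.5646), jump to mode 0
Mode 0: guard c·x = -2.0311 hit at Δt = 0.7014 (t = 2.8256), x⁻ = (2.0311) → reset → x⁺ = (2.5029), jump to mode 1
Mode 1: guard c·x = 2.5676 hit at Δt = 0.6468 (t = 3.4723), x⁻ = (2.5676) → reset → x⁺ = (2.5646), jump to mode 0
Mode 0: flow for 0.3518 to horizon, guard not reached → x = (2.2649)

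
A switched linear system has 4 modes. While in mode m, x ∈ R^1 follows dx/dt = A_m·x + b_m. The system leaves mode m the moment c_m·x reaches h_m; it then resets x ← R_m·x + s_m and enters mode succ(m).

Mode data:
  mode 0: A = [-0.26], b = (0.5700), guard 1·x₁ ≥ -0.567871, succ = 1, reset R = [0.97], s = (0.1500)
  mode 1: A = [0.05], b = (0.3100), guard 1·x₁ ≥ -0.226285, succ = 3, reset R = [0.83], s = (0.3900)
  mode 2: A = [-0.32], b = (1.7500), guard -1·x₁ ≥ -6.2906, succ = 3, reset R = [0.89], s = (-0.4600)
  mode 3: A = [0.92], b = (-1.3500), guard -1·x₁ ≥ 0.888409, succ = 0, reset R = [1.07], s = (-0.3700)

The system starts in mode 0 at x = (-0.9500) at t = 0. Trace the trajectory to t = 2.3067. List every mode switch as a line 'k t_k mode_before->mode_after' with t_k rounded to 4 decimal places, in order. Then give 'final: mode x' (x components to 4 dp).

1 0.4987 0->1
2 1.0918 1->3
3 1.7675 3->0
final: 0 -0.8611

Mode 0: guard c·x = -0.5679 hit at Δt = 0.4987 (t = 0.4987), x⁻ = (-0.5679) → reset → x⁺ = (-0.4008), jump to mode 1
Mode 1: guard c·x = -0.2263 hit at Δt = 0.5931 (t = 1.0918), x⁻ = (-0.2263) → reset → x⁺ = (0.2022), jump to mode 3
Mode 3: guard c·x = 0.8884 hit at Δt = 0.6757 (t = 1.7675), x⁻ = (-0.8884) → reset → x⁺ = (-1.3206), jump to mode 0
Mode 0: flow for 0.5392 to horizon, guard not reached → x = (-0.8611)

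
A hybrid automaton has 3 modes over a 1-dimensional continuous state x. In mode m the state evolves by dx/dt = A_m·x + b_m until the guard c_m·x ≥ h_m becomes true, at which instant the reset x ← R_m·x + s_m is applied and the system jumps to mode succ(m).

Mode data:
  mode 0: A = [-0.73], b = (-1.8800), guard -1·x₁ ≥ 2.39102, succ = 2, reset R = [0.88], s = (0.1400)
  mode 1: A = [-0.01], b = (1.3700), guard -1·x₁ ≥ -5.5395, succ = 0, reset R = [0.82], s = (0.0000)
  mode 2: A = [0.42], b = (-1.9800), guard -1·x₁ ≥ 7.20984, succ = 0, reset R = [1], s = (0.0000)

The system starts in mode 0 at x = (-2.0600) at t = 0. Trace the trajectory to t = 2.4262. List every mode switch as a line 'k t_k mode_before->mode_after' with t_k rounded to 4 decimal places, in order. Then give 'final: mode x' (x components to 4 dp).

1 1.4084 0->2
final: 2 -5.5262

Mode 0: guard c·x = 2.3910 hit at Δt = 1.4084 (t = 1.4084), x⁻ = (-2.3910) → reset → x⁺ = (-1.9641), jump to mode 2
Mode 2: flow for 1.0178 to horizon, guard not reached → x = (-5.5262)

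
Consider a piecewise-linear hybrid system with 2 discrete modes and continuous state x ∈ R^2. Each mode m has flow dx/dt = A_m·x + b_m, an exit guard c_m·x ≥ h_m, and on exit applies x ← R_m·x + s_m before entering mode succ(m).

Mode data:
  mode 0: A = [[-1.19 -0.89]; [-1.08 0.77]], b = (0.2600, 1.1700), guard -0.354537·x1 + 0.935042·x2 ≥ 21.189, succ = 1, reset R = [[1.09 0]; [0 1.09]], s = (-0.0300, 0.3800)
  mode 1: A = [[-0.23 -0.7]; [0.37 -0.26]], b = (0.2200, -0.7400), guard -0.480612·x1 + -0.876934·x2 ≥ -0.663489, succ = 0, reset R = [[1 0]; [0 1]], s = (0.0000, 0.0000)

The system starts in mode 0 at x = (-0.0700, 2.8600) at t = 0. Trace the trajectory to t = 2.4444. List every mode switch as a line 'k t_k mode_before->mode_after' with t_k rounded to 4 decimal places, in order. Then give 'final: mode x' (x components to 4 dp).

Mode 0: guard c·x = 21.1890 hit at Δt = 1.5736 (t = 1.5736), x⁻ = (-7.0355, 19.9934) → reset → x⁺ = (-7.6987, 22.1728), jump to mode 1
Mode 1: flow for 0.8708 to horizon, guard not reached → x = (-15.9271, 13.4860)

1 1.5736 0->1
final: 1 -15.9271 13.4860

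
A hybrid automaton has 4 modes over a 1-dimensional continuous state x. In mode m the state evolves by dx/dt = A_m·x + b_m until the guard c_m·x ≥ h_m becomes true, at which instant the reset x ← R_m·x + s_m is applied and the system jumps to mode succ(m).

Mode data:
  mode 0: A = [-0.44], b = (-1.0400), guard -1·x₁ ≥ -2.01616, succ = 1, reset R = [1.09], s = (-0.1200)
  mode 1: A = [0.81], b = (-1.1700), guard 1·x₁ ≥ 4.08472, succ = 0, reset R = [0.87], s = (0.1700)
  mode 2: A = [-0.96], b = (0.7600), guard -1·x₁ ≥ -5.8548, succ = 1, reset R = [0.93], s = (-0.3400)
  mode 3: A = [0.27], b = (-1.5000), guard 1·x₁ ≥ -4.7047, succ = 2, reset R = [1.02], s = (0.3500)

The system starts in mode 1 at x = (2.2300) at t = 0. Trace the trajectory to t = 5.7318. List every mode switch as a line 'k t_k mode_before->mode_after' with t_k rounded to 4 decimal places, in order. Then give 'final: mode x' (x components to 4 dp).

Mode 1: guard c·x = 4.0847 hit at Δt = 1.4966 (t = 1.4966), x⁻ = (4.0847) → reset → x⁺ = (3.7237), jump to mode 0
Mode 0: guard c·x = -2.0162 hit at Δt = 0.7482 (t = 2.2448), x⁻ = (2.0162) → reset → x⁺ = (2.0776), jump to mode 1
Mode 1: guard c·x = 4.0847 hit at Δt = 1.7628 (t = 4.0076), x⁻ = (4.0847) → reset → x⁺ = (3.7237), jump to mode 0
Mode 0: guard c·x = -2.0162 hit at Δt = 0.7482 (t = 4.7558), x⁻ = (2.0162) → reset → x⁺ = (2.0776), jump to mode 1
Mode 1: flow for 0.9760 to horizon, guard not reached → x = (2.8403)

1 1.4966 1->0
2 2.2448 0->1
3 4.0076 1->0
4 4.7558 0->1
final: 1 2.8403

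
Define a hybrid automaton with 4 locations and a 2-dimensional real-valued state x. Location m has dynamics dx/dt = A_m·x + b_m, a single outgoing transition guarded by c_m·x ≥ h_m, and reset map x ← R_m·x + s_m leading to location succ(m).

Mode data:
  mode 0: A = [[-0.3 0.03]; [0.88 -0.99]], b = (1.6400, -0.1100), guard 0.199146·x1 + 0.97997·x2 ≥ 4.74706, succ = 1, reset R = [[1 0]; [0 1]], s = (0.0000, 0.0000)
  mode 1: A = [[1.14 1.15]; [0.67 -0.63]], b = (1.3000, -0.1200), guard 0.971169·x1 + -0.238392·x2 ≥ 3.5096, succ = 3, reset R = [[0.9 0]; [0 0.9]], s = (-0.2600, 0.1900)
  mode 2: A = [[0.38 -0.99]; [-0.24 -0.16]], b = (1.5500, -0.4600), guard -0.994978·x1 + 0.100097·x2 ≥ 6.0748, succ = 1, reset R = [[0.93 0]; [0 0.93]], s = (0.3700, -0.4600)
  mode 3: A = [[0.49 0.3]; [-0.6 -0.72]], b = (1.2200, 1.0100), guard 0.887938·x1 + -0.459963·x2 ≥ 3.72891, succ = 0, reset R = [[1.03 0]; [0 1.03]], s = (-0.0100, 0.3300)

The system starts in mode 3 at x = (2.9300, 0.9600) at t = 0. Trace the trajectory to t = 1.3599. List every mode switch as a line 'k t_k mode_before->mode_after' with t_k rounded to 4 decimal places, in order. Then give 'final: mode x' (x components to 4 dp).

Mode 3: guard c·x = 3.7289 hit at Δt = 0.4410 (t = 0.4410), x⁻ = (4.3306, 0.2530) → reset → x⁺ = (4.4505, 0.5906), jump to mode 0
Mode 0: flow for 0.9189 to horizon, guard not reached → x = (4.7384, 2.6235)

1 0.4410 3->0
final: 0 4.7384 2.6235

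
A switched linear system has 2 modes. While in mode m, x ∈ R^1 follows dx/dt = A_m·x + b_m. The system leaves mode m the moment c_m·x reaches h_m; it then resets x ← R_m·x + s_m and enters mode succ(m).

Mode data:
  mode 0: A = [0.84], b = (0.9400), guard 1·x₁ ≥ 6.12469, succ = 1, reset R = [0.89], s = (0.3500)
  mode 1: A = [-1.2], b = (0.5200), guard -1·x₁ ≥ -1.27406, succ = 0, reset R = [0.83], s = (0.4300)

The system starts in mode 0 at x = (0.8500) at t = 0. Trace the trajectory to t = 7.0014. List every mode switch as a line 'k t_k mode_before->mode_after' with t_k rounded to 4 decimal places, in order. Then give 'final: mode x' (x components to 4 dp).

1 1.5507 0->1
2 3.0956 1->0
3 4.3124 0->1
4 5.8573 1->0
final: 0 5.6955

Mode 0: guard c·x = 6.1247 hit at Δt = 1.5507 (t = 1.5507), x⁻ = (6.1247) → reset → x⁺ = (5.8010), jump to mode 1
Mode 1: guard c·x = -1.2741 hit at Δt = 1.5449 (t = 3.0956), x⁻ = (1.2741) → reset → x⁺ = (1.4875), jump to mode 0
Mode 0: guard c·x = 6.1247 hit at Δt = 1.2168 (t = 4.3124), x⁻ = (6.1247) → reset → x⁺ = (5.8010), jump to mode 1
Mode 1: guard c·x = -1.2741 hit at Δt = 1.5449 (t = 5.8573), x⁻ = (1.2741) → reset → x⁺ = (1.4875), jump to mode 0
Mode 0: flow for 1.1441 to horizon, guard not reached → x = (5.6955)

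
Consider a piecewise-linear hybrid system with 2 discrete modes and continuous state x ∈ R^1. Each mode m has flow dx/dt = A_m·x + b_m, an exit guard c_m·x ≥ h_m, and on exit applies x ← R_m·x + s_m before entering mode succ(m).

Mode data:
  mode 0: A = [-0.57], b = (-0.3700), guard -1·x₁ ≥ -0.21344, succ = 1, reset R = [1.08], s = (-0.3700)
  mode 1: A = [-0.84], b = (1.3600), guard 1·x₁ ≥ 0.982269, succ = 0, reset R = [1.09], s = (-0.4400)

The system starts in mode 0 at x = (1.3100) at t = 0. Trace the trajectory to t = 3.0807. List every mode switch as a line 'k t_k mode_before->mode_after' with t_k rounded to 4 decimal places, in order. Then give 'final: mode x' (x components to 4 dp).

1 1.4392 0->1
2 2.6485 1->0
final: 0 0.3512

Mode 0: guard c·x = -0.2134 hit at Δt = 1.4392 (t = 1.4392), x⁻ = (0.2134) → reset → x⁺ = (-0.1395), jump to mode 1
Mode 1: guard c·x = 0.9823 hit at Δt = 1.2093 (t = 2.6485), x⁻ = (0.9823) → reset → x⁺ = (0.6307), jump to mode 0
Mode 0: flow for 0.4322 to horizon, guard not reached → x = (0.3512)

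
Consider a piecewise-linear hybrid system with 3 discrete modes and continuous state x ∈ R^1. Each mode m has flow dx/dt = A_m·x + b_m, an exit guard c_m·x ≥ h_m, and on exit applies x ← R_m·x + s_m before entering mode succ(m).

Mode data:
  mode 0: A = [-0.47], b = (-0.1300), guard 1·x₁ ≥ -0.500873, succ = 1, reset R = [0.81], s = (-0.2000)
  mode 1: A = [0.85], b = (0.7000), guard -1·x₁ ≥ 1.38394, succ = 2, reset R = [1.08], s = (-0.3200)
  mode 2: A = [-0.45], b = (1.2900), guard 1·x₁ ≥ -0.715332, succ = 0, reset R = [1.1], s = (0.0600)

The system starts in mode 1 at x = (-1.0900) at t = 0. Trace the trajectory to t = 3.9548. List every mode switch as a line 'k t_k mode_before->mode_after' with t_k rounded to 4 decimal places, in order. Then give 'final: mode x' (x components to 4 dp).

Mode 1: guard c·x = 1.3839 hit at Δt = 0.8746 (t = 0.8746), x⁻ = (-1.3839) → reset → x⁺ = (-1.8147), jump to mode 2
Mode 2: guard c·x = -0.7153 hit at Δt = 0.5948 (t = 1.4694), x⁻ = (-0.7153) → reset → x⁺ = (-0.7269), jump to mode 0
Mode 0: guard c·x = -0.5009 hit at Δt = 1.4829 (t = 2.9523), x⁻ = (-0.5009) → reset → x⁺ = (-0.6057), jump to mode 1
Mode 1: flow for 1.0025 to horizon, guard not reached → x = (-0.3128)

1 0.8746 1->2
2 1.4694 2->0
3 2.9523 0->1
final: 1 -0.3128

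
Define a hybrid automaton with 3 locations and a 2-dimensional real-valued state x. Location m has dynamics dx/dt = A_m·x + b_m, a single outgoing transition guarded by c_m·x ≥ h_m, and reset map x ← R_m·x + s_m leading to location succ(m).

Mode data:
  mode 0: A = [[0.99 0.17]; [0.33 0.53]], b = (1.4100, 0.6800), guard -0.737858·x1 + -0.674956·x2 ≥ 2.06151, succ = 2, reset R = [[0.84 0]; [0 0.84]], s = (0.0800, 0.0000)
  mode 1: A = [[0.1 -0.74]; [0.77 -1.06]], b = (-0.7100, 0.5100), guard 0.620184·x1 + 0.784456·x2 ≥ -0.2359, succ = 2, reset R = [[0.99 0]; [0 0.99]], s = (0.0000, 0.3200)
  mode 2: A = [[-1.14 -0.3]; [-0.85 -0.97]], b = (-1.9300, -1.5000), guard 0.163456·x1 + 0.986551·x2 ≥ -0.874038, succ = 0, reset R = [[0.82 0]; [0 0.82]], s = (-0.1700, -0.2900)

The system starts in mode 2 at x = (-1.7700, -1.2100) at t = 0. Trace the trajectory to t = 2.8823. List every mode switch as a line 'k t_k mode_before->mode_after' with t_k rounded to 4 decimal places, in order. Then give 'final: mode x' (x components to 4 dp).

1 0.7801 2->0
2 1.6753 0->2
3 2.2830 2->0
final: 0 -1.4351 -0.9695

Mode 2: guard c·x = -0.8740 hit at Δt = 0.7801 (t = 0.7801), x⁻ = (-1.5962, -0.6215) → reset → x⁺ = (-1.4789, -0.7996), jump to mode 0
Mode 0: guard c·x = 2.0615 hit at Δt = 0.8952 (t = 1.6753), x⁻ = (-1.7803, -1.1081) → reset → x⁺ = (-1.4155, -0.9308), jump to mode 2
Mode 2: guard c·x = -0.8740 hit at Δt = 0.6077 (t = 2.2830), x⁻ = (-1.4543, -0.6450) → reset → x⁺ = (-1.3625, -0.8189), jump to mode 0
Mode 0: flow for 0.5993 to horizon, guard not reached → x = (-1.4351, -0.9695)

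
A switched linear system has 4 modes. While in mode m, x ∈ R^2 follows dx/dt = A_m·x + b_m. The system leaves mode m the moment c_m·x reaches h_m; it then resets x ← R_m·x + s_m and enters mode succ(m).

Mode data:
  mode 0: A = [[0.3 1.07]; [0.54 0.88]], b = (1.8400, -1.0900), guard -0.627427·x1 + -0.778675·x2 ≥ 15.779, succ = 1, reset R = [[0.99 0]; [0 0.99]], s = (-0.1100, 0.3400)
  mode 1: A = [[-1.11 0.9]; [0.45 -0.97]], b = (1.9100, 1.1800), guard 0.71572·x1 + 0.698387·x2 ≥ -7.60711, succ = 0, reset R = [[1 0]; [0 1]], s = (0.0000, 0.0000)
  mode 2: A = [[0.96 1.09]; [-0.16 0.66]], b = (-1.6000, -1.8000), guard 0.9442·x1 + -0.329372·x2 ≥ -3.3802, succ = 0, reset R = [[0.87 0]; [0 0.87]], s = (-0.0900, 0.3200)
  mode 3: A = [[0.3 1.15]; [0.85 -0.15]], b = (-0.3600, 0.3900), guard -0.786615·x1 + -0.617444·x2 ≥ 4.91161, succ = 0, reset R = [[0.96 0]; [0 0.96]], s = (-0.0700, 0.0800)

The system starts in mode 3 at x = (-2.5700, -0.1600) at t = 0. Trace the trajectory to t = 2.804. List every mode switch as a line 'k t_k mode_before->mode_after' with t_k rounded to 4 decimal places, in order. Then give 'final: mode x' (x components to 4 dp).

Mode 3: guard c·x = 4.9116 hit at Δt = 0.8064 (t = 0.8064), x⁻ = (-4.6258, -2.0615) → reset → x⁺ = (-4.5108, -1.8990), jump to mode 0
Mode 0: guard c·x = 15.7790 hit at Δt = 0.9885 (t = 1.7949), x⁻ = (-10.7893, -11.5703) → reset → x⁺ = (-10.7914, -11.1146), jump to mode 1
Mode 1: flow for 1.0091 to horizon, guard not reached → x = (-6.5873, -5.8342)

1 0.8064 3->0
2 1.7949 0->1
final: 1 -6.5873 -5.8342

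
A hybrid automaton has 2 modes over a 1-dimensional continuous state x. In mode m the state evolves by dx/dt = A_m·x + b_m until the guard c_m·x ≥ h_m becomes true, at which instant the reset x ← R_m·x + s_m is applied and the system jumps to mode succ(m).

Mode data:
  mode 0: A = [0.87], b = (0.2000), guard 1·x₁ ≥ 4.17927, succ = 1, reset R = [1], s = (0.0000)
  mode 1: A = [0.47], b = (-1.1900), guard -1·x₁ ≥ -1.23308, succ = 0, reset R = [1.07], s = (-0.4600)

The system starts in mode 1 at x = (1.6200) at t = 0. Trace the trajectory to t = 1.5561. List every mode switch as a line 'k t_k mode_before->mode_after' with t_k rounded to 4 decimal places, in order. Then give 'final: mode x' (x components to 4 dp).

Mode 1: guard c·x = -1.2331 hit at Δt = 0.7525 (t = 0.7525), x⁻ = (1.2331) → reset → x⁺ = (0.8594), jump to mode 0
Mode 0: flow for 0.8036 to horizon, guard not reached → x = (1.9617)

1 0.7525 1->0
final: 0 1.9617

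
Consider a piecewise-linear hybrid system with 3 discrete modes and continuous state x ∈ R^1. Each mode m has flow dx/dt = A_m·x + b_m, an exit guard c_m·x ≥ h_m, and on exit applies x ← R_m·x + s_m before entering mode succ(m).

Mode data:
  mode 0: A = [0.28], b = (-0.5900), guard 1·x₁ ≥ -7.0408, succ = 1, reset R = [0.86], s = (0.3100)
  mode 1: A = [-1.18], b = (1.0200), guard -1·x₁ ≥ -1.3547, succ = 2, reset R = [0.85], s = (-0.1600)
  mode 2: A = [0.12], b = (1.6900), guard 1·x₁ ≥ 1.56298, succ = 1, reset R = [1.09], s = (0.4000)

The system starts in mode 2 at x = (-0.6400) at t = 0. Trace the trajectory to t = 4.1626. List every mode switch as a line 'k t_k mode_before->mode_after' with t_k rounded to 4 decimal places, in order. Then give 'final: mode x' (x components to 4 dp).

Mode 2: guard c·x = 1.5630 hit at Δt = 1.2646 (t = 1.2646), x⁻ = (1.5630) → reset → x⁺ = (2.1036), jump to mode 1
Mode 1: guard c·x = -1.3547 hit at Δt = 0.7858 (t = 2.0504), x⁻ = (1.3547) → reset → x⁺ = (0.9915), jump to mode 2
Mode 2: guard c·x = 1.5630 hit at Δt = 0.3101 (t = 2.3605), x⁻ = (1.5630) → reset → x⁺ = (2.1036), jump to mode 1
Mode 1: guard c·x = -1.3547 hit at Δt = 0.7858 (t = 3.1463), x⁻ = (1.3547) → reset → x⁺ = (0.9915), jump to mode 2
Mode 2: guard c·x = 1.5630 hit at Δt = 0.3101 (t = 3.4564), x⁻ = (1.5630) → reset → x⁺ = (2.1036), jump to mode 1
Mode 1: flow for 0.7062 to horizon, guard not reached → x = (1.4030)

1 1.2646 2->1
2 2.0504 1->2
3 2.3605 2->1
4 3.1463 1->2
5 3.4564 2->1
final: 1 1.4030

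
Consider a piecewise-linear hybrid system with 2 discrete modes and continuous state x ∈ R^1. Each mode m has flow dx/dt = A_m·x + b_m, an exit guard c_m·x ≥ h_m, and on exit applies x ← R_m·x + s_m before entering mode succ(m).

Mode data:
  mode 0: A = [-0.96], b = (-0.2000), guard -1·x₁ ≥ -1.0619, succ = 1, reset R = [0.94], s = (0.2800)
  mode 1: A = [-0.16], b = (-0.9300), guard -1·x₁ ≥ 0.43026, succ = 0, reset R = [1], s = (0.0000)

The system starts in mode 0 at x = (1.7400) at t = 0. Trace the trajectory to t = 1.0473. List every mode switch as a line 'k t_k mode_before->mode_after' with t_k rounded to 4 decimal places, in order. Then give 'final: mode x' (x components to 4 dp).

Mode 0: guard c·x = -1.0619 hit at Δt = 0.4456 (t = 0.4456), x⁻ = (1.0619) → reset → x⁺ = (1.2782), jump to mode 1
Mode 1: flow for 0.6017 to horizon, guard not reached → x = (0.6274)

1 0.4456 0->1
final: 1 0.6274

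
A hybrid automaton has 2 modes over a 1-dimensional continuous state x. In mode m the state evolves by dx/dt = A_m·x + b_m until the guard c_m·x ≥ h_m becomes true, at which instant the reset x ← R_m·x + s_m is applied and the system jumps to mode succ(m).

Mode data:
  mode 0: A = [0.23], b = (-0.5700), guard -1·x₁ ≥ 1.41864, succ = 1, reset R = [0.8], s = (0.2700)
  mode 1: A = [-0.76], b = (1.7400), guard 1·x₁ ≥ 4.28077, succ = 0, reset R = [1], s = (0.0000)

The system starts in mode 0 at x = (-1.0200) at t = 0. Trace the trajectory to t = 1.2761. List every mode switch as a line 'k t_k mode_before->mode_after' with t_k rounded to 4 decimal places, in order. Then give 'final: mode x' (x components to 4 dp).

1 0.4692 0->1
final: 1 0.5811

Mode 0: guard c·x = 1.4186 hit at Δt = 0.4692 (t = 0.4692), x⁻ = (-1.4186) → reset → x⁺ = (-0.8649), jump to mode 1
Mode 1: flow for 0.8069 to horizon, guard not reached → x = (0.5811)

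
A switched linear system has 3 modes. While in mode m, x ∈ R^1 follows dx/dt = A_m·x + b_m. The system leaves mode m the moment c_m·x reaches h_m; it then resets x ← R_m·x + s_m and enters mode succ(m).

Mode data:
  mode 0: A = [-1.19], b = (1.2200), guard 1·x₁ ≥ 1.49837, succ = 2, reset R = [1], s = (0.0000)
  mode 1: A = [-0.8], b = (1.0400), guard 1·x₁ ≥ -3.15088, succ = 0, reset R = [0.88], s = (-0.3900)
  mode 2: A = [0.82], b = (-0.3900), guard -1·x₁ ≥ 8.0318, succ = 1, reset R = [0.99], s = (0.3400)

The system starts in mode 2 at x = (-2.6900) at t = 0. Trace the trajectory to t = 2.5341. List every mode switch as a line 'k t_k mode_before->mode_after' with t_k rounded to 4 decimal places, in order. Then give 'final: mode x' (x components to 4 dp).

Mode 2: guard c·x = 8.0318 hit at Δt = 1.2056 (t = 1.2056), x⁻ = (-8.0318) → reset → x⁺ = (-7.6115), jump to mode 1
Mode 1: guard c·x = -3.1509 hit at Δt = 0.8678 (t = 2.0734), x⁻ = (-3.1509) → reset → x⁺ = (-3.1628), jump to mode 0
Mode 0: flow for 0.4607 to horizon, guard not reached → x = (-1.3953)

1 1.2056 2->1
2 2.0734 1->0
final: 0 -1.3953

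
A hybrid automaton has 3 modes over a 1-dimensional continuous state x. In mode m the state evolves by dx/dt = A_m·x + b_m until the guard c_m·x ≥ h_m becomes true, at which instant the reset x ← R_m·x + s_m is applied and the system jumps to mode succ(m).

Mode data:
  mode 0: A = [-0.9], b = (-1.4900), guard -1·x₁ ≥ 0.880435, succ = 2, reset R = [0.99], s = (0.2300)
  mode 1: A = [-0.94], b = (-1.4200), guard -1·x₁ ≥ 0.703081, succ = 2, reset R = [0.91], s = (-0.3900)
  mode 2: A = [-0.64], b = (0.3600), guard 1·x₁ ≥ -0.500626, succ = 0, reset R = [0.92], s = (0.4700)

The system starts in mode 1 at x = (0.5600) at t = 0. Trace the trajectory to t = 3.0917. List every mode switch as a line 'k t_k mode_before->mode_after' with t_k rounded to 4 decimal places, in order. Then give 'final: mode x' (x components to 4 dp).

1 1.0017 1->2
2 1.6329 2->0
3 2.4824 0->2
4 2.6770 2->0
final: 0 -0.5092

Mode 1: guard c·x = 0.7031 hit at Δt = 1.0017 (t = 1.0017), x⁻ = (-0.7031) → reset → x⁺ = (-1.0298), jump to mode 2
Mode 2: guard c·x = -0.5006 hit at Δt = 0.6312 (t = 1.6329), x⁻ = (-0.5006) → reset → x⁺ = (0.0094), jump to mode 0
Mode 0: guard c·x = 0.8804 hit at Δt = 0.8495 (t = 2.4824), x⁻ = (-0.8804) → reset → x⁺ = (-0.6416), jump to mode 2
Mode 2: guard c·x = -0.5006 hit at Δt = 0.1946 (t = 2.6770), x⁻ = (-0.5006) → reset → x⁺ = (0.0094), jump to mode 0
Mode 0: flow for 0.4147 to horizon, guard not reached → x = (-0.5092)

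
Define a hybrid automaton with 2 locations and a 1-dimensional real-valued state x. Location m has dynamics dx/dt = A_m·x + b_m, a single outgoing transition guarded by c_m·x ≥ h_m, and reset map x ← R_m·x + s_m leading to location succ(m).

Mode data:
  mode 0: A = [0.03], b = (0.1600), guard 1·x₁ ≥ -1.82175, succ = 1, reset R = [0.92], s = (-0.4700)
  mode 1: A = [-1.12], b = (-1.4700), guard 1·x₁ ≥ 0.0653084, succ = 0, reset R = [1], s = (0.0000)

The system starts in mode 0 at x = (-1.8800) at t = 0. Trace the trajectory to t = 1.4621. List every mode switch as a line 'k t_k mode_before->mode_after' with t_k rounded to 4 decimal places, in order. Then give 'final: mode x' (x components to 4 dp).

1 0.5576 0->1
final: 1 -1.6151

Mode 0: guard c·x = -1.8217 hit at Δt = 0.5576 (t = 0.5576), x⁻ = (-1.8218) → reset → x⁺ = (-2.1460), jump to mode 1
Mode 1: flow for 0.9045 to horizon, guard not reached → x = (-1.6151)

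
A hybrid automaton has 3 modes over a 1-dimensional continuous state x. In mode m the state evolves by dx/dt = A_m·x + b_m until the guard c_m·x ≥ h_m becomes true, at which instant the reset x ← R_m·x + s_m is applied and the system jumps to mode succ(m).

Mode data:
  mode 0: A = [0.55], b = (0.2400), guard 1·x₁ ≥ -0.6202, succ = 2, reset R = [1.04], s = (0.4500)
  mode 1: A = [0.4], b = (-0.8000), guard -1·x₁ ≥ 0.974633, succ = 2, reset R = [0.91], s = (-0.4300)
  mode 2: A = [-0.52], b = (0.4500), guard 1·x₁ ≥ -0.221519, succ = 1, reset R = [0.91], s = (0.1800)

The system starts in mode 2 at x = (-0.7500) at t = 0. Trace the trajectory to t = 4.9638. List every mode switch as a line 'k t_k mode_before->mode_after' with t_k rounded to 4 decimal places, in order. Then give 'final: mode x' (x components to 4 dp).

Mode 2: guard c·x = -0.2215 hit at Δt = 0.7620 (t = 0.7620), x⁻ = (-0.2215) → reset → x⁺ = (-0.0216), jump to mode 1
Mode 1: guard c·x = 0.9746 hit at Δt = 0.9656 (t = 1.7276), x⁻ = (-0.9746) → reset → x⁺ = (-1.3169), jump to mode 2
Mode 2: guard c·x = -0.2215 hit at Δt = 1.3405 (t = 3.0681), x⁻ = (-0.2215) → reset → x⁺ = (-0.0216), jump to mode 1
Mode 1: guard c·x = 0.9746 hit at Δt = 0.9656 (t = 4.0337), x⁻ = (-0.9746) → reset → x⁺ = (-1.3169), jump to mode 2
Mode 2: flow for 0.9301 to horizon, guard not reached → x = (-0.4800)

1 0.7620 2->1
2 1.7276 1->2
3 3.0681 2->1
4 4.0337 1->2
final: 2 -0.4800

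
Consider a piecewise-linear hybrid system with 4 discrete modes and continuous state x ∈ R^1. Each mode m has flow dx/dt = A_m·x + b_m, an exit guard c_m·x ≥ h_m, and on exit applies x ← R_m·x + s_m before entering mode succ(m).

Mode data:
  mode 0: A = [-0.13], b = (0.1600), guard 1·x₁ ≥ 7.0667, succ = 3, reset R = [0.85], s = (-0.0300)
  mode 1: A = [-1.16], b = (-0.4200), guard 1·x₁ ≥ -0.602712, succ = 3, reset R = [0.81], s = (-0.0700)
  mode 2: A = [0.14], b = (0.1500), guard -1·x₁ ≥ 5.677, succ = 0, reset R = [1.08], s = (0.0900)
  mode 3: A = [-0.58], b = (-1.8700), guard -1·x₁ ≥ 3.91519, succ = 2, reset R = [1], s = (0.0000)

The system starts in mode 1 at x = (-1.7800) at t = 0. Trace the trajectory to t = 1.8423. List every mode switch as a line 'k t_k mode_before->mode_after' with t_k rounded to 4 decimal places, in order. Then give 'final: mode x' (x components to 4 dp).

Mode 1: guard c·x = -0.6027 hit at Δt = 1.5290 (t = 1.5290), x⁻ = (-0.6027) → reset → x⁺ = (-0.5582), jump to mode 3
Mode 3: flow for 0.3133 to horizon, guard not reached → x = (-1.0012)

1 1.5290 1->3
final: 3 -1.0012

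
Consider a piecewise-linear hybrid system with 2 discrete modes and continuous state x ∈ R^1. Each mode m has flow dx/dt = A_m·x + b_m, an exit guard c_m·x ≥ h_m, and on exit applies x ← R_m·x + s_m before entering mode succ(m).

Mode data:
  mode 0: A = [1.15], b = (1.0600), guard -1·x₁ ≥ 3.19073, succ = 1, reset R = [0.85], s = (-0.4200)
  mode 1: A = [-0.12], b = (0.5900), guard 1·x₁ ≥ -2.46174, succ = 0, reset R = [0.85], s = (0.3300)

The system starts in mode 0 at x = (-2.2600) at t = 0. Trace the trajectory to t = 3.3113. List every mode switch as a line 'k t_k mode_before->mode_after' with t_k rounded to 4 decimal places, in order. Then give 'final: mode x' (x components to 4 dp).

1 0.4591 0->1
2 1.1838 1->0
3 2.0471 0->1
4 2.7718 1->0
final: 0 -2.4853

Mode 0: guard c·x = 3.1907 hit at Δt = 0.4591 (t = 0.4591), x⁻ = (-3.1907) → reset → x⁺ = (-3.1321), jump to mode 1
Mode 1: guard c·x = -2.4617 hit at Δt = 0.7247 (t = 1.1838), x⁻ = (-2.4617) → reset → x⁺ = (-1.7625), jump to mode 0
Mode 0: guard c·x = 3.1907 hit at Δt = 0.8633 (t = 2.0471), x⁻ = (-3.1907) → reset → x⁺ = (-3.1321), jump to mode 1
Mode 1: guard c·x = -2.4617 hit at Δt = 0.7247 (t = 2.7718), x⁻ = (-2.4617) → reset → x⁺ = (-1.7625), jump to mode 0
Mode 0: flow for 0.5395 to horizon, guard not reached → x = (-2.4853)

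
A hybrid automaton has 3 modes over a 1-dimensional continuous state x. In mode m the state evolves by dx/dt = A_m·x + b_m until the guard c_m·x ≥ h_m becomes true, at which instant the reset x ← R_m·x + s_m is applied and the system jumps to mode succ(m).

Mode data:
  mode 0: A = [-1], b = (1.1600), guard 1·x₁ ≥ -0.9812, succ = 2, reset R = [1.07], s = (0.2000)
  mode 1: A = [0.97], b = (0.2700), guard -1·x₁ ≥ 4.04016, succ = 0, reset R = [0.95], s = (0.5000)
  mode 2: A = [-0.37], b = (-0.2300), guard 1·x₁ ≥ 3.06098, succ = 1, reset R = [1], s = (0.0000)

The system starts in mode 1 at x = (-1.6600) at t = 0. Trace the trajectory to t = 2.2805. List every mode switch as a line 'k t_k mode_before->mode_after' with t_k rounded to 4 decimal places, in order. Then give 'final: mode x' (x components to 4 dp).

1 1.0326 1->0
2 1.7749 0->2
final: 2 -0.8109

Mode 1: guard c·x = 4.0402 hit at Δt = 1.0326 (t = 1.0326), x⁻ = (-4.0402) → reset → x⁺ = (-3.3382), jump to mode 0
Mode 0: guard c·x = -0.9812 hit at Δt = 0.7423 (t = 1.7749), x⁻ = (-0.9812) → reset → x⁺ = (-0.8499), jump to mode 2
Mode 2: flow for 0.5056 to horizon, guard not reached → x = (-0.8109)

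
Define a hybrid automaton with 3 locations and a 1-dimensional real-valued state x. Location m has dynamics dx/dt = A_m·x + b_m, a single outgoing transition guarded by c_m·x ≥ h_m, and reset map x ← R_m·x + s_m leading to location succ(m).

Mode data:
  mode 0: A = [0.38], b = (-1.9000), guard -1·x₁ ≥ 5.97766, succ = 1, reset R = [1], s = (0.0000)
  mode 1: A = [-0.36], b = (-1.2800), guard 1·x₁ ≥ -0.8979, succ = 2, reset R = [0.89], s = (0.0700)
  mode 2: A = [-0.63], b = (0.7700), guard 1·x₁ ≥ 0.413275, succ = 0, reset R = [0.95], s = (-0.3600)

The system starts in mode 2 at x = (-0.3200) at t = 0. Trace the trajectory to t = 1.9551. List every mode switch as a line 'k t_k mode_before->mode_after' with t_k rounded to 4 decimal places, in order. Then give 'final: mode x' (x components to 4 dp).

Mode 2: guard c·x = 0.4133 hit at Δt = 1.0242 (t = 1.0242), x⁻ = (0.4133) → reset → x⁺ = (0.0326), jump to mode 0
Mode 0: flow for 0.9309 to horizon, guard not reached → x = (-2.0755)

1 1.0242 2->0
final: 0 -2.0755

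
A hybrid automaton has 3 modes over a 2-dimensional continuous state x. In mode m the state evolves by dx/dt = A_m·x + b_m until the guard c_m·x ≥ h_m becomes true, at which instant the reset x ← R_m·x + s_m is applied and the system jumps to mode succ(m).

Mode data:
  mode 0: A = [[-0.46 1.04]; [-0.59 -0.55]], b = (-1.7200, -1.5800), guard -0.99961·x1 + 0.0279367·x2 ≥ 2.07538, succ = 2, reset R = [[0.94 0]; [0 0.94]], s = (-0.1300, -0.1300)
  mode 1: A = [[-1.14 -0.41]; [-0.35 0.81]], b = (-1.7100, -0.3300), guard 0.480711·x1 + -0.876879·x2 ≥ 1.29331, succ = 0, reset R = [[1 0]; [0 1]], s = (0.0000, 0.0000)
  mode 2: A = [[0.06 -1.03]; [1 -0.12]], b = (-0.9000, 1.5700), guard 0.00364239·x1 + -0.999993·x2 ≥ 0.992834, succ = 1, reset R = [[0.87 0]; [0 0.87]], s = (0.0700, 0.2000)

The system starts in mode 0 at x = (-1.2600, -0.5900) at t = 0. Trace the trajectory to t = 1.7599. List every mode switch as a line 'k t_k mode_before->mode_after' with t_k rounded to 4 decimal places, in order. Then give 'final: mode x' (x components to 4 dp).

1 0.5102 0->2
2 0.9763 2->1
final: 1 -1.4454 -1.0040

Mode 0: guard c·x = 2.0754 hit at Δt = 0.5102 (t = 0.5102), x⁻ = (-2.0958, -0.7000) → reset → x⁺ = (-2.1000, -0.7880), jump to mode 2
Mode 2: guard c·x = 0.9928 hit at Δt = 0.4661 (t = 0.9763), x⁻ = (-2.1503, -1.0007) → reset → x⁺ = (-1.8007, -0.6706), jump to mode 1
Mode 1: flow for 0.7836 to horizon, guard not reached → x = (-1.4454, -1.0040)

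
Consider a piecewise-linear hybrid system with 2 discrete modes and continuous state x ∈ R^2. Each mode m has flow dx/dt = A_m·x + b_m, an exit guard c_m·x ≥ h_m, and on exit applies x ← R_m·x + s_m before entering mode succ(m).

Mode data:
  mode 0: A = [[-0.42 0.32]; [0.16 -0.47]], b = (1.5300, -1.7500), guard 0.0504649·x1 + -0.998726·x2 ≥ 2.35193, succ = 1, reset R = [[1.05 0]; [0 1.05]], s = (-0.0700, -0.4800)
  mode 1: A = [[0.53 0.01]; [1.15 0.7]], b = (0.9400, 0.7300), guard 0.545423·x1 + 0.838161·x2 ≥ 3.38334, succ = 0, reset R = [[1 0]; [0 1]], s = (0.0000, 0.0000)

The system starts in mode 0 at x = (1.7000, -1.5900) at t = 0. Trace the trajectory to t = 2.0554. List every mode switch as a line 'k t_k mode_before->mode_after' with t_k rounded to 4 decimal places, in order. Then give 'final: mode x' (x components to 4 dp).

Mode 0: guard c·x = 2.3519 hit at Δt = 1.2458 (t = 1.2458), x⁻ = (1.8741, -2.2602) → reset → x⁺ = (1.8978, -2.8532), jump to mode 1
Mode 1: flow for 0.8096 to horizon, guard not reached → x = (3.8433, -0.8400)

1 1.2458 0->1
final: 1 3.8433 -0.8400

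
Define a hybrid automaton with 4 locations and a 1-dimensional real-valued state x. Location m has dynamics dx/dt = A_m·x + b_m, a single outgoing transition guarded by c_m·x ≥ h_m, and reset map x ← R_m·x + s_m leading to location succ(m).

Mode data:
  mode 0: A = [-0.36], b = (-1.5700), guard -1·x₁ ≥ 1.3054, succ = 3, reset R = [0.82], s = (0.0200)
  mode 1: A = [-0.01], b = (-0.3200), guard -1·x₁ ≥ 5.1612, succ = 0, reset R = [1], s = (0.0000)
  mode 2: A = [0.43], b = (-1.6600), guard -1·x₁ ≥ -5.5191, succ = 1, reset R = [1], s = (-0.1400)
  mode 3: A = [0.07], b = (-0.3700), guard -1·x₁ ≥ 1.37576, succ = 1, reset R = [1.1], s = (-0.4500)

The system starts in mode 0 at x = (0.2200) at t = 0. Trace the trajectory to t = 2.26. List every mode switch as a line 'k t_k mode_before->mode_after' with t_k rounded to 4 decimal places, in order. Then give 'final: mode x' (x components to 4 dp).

1 1.1248 0->3
2 1.8401 3->1
final: 1 -2.0892

Mode 0: guard c·x = 1.3054 hit at Δt = 1.1248 (t = 1.1248), x⁻ = (-1.3054) → reset → x⁺ = (-1.0504), jump to mode 3
Mode 3: guard c·x = 1.3758 hit at Δt = 0.7153 (t = 1.8401), x⁻ = (-1.3758) → reset → x⁺ = (-1.9633), jump to mode 1
Mode 1: flow for 0.4199 to horizon, guard not reached → x = (-2.0892)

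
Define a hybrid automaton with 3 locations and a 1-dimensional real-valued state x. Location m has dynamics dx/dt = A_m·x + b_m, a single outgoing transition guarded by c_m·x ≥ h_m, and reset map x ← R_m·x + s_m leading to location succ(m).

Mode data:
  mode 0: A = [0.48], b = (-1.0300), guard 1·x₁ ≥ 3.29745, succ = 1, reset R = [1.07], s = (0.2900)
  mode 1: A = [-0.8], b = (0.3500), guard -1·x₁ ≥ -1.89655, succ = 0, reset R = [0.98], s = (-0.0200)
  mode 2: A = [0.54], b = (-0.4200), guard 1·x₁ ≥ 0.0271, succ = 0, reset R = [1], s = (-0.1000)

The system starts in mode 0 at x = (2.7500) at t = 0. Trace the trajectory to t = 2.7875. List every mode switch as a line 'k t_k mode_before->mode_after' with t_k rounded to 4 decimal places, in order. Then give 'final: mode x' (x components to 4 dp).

1 1.3439 0->1
2 2.3943 1->0
final: 0 1.7748

Mode 0: guard c·x = 3.2974 hit at Δt = 1.3439 (t = 1.3439), x⁻ = (3.2974) → reset → x⁺ = (3.8183), jump to mode 1
Mode 1: guard c·x = -1.8965 hit at Δt = 1.0504 (t = 2.3943), x⁻ = (1.8965) → reset → x⁺ = (1.8386), jump to mode 0
Mode 0: flow for 0.3932 to horizon, guard not reached → x = (1.7748)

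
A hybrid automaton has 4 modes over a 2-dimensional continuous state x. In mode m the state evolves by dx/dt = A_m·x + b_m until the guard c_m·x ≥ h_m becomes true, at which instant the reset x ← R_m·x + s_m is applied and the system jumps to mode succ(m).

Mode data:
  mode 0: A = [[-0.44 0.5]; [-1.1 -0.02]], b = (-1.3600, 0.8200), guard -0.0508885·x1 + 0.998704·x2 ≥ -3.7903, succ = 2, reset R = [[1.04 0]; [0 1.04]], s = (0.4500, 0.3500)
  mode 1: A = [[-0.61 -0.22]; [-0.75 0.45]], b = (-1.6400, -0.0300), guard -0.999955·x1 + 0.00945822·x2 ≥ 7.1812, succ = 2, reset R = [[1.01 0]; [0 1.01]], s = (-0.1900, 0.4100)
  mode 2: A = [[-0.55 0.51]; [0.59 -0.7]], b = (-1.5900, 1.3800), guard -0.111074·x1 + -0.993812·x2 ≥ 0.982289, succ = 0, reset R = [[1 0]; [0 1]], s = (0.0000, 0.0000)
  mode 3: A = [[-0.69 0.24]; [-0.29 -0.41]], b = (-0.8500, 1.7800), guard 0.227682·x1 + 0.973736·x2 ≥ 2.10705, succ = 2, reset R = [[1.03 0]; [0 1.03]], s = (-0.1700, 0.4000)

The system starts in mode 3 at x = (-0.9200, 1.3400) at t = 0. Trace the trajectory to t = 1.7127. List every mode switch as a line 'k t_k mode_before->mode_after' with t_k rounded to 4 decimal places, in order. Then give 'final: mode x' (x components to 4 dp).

Mode 3: guard c·x = 2.1071 hit at Δt = 0.7967 (t = 0.7967), x⁻ = (-0.7698, 2.3439) → reset → x⁺ = (-0.9629, 2.8142), jump to mode 2
Mode 2: flow for 0.9160 to horizon, guard not reached → x = (-0.8576, 2.0672)

1 0.7967 3->2
final: 2 -0.8576 2.0672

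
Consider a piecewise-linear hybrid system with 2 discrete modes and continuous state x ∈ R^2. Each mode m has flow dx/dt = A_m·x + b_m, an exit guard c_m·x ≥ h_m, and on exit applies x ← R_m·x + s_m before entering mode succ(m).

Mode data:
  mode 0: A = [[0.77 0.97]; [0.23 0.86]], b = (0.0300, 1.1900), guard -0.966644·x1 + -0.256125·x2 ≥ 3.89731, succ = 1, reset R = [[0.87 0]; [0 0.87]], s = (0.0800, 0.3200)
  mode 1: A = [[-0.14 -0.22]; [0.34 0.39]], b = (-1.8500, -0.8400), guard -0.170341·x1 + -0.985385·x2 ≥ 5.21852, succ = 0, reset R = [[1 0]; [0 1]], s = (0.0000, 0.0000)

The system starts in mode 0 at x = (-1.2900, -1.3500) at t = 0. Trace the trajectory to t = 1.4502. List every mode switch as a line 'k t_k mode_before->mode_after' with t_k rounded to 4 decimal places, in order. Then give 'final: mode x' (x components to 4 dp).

Mode 0: guard c·x = 3.8973 hit at Δt = 0.7034 (t = 0.7034), x⁻ = (-3.5529, -1.8073) → reset → x⁺ = (-3.0111, -1.2523), jump to mode 1
Mode 1: flow for 0.7468 to horizon, guard not reached → x = (-3.6689, -3.3940)

1 0.7034 0->1
final: 1 -3.6689 -3.3940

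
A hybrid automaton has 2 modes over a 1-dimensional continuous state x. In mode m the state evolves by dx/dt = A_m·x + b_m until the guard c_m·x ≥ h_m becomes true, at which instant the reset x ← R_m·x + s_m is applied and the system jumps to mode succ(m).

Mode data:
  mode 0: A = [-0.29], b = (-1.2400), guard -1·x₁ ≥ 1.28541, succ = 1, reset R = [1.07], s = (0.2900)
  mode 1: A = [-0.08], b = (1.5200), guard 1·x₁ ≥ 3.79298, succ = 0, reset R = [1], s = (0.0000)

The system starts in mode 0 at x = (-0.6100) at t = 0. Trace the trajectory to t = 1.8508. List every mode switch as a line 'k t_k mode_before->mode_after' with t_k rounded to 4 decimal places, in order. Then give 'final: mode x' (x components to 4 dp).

1 0.7022 0->1
final: 1 0.6780

Mode 0: guard c·x = 1.2854 hit at Δt = 0.7022 (t = 0.7022), x⁻ = (-1.2854) → reset → x⁺ = (-1.0854), jump to mode 1
Mode 1: flow for 1.1486 to horizon, guard not reached → x = (0.6780)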